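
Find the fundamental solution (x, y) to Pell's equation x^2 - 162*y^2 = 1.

(x, y) = (19601, 1540)

First expand sqrt(162) as a continued fraction. With x_i = (sqrt(162) + m_i)/d_i and (m_0, d_0) = (0, 1): a_0 = floor(sqrt(162)) = 12, since 12^2 = 144 <= 162 < 169 = 13^2.
Iterate m_{i+1} = d_i*a_i - m_i, d_{i+1} = (162 - m_{i+1}^2)/d_i, a_{i+1} = floor((a_0 + m_{i+1})/d_{i+1}):
  m_1 = 1*12 - 0 = 12, d_1 = (162 - 12^2)/1 = 18/1 = 18, a_1 = floor((12 + 12)/18) = 1.
  m_2 = 18*1 - 12 = 6, d_2 = (162 - 6^2)/18 = 126/18 = 7, a_2 = floor((12 + 6)/7) = 2.
  m_3 = 7*2 - 6 = 8, d_3 = (162 - 8^2)/7 = 98/7 = 14, a_3 = floor((12 + 8)/14) = 1.
  m_4 = 14*1 - 8 = 6, d_4 = (162 - 6^2)/14 = 126/14 = 9, a_4 = floor((12 + 6)/9) = 2.
  m_5 = 9*2 - 6 = 12, d_5 = (162 - 12^2)/9 = 18/9 = 2, a_5 = floor((12 + 12)/2) = 12.
  m_6 = 2*12 - 12 = 12, d_6 = (162 - 12^2)/2 = 18/2 = 9, a_6 = floor((12 + 12)/9) = 2.
  m_7 = 9*2 - 12 = 6, d_7 = (162 - 6^2)/9 = 126/9 = 14, a_7 = floor((12 + 6)/14) = 1.
  m_8 = 14*1 - 6 = 8, d_8 = (162 - 8^2)/14 = 98/14 = 7, a_8 = floor((12 + 8)/7) = 2.
  m_9 = 7*2 - 8 = 6, d_9 = (162 - 6^2)/7 = 126/7 = 18, a_9 = floor((12 + 6)/18) = 1.
  m_10 = 18*1 - 6 = 12, d_10 = (162 - 12^2)/18 = 18/18 = 1, a_10 = floor((12 + 12)/1) = 24.
  m_11 = 1*24 - 12 = 12, d_11 = (162 - 12^2)/1 = 18/1 = 18: (m_11, d_11) = (m_1, d_1) = (12, 18), so from here the quotients repeat a_1, ..., a_10; the period length is 10.
So sqrt(162) = [12; (1, 2, 1, 2, 12, 2, 1, 2, 1, 24)] with period length k = 10.
k is even, so the fundamental solution of x^2 - 162y^2 = 1 is (p_{k-1}, q_{k-1}) = (p_9, q_9); compute convergents through index 9.
Convergents (p_i = a_i*p_{i-1} + p_{i-2}, q_i = a_i*q_{i-1} + q_{i-2} with p_{-2}=0, p_{-1}=1, q_{-2}=1, q_{-1}=0):
  i=0: a_0=12, p_0 = 12*1 + 0 = 12, q_0 = 12*0 + 1 = 1.
  i=1: a_1=1, p_1 = 1*12 + 1 = 13, q_1 = 1*1 + 0 = 1.
  i=2: a_2=2, p_2 = 2*13 + 12 = 38, q_2 = 2*1 + 1 = 3.
  i=3: a_3=1, p_3 = 1*38 + 13 = 51, q_3 = 1*3 + 1 = 4.
  i=4: a_4=2, p_4 = 2*51 + 38 = 140, q_4 = 2*4 + 3 = 11.
  i=5: a_5=12, p_5 = 12*140 + 51 = 1731, q_5 = 12*11 + 4 = 136.
  i=6: a_6=2, p_6 = 2*1731 + 140 = 3602, q_6 = 2*136 + 11 = 283.
  i=7: a_7=1, p_7 = 1*3602 + 1731 = 5333, q_7 = 1*283 + 136 = 419.
  i=8: a_8=2, p_8 = 2*5333 + 3602 = 14268, q_8 = 2*419 + 283 = 1121.
  i=9: a_9=1, p_9 = 1*14268 + 5333 = 19601, q_9 = 1*1121 + 419 = 1540.
Check: 19601^2 - 162*1540^2 = 384199201 - 384199200 = 1, so (x, y) = (19601, 1540) solves the equation, and by the theorem it is the least positive solution.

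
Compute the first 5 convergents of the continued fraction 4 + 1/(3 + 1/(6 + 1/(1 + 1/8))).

Using the convergent recurrence p_i = a_i*p_{i-1} + p_{i-2}, q_i = a_i*q_{i-1} + q_{i-2} with p_{-2}=0, p_{-1}=1, q_{-2}=1, q_{-1}=0:
  i=0: a_0=4, p_0 = 4*1 + 0 = 4, q_0 = 4*0 + 1 = 1.
  i=1: a_1=3, p_1 = 3*4 + 1 = 13, q_1 = 3*1 + 0 = 3.
  i=2: a_2=6, p_2 = 6*13 + 4 = 82, q_2 = 6*3 + 1 = 19.
  i=3: a_3=1, p_3 = 1*82 + 13 = 95, q_3 = 1*19 + 3 = 22.
  i=4: a_4=8, p_4 = 8*95 + 82 = 842, q_4 = 8*22 + 19 = 195.

4/1, 13/3, 82/19, 95/22, 842/195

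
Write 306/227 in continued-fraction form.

[1; 2, 1, 6, 1, 9]

Run the Euclidean algorithm on 306 and 227; the successive quotients are the partial quotients a_0, a_1, ... (each step inverts the fractional part left over by the previous one):
  306 = 1*227 + 79, so a_0 = 1.
  227 = 2*79 + 69, so a_1 = 2.
  79 = 1*69 + 10, so a_2 = 1.
  69 = 6*10 + 9, so a_3 = 6.
  10 = 1*9 + 1, so a_4 = 1.
  9 = 9*1 + 0, so a_5 = 9.
The remainder reaches 0 after 6 divisions, so the expansion has 6 partial quotients, read off in order.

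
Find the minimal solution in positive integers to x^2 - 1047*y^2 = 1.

(x, y) = (136807, 4228)

First expand sqrt(1047) as a continued fraction. With x_i = (sqrt(1047) + m_i)/d_i and (m_0, d_0) = (0, 1): a_0 = floor(sqrt(1047)) = 32, since 32^2 = 1024 <= 1047 < 1089 = 33^2.
Iterate m_{i+1} = d_i*a_i - m_i, d_{i+1} = (1047 - m_{i+1}^2)/d_i, a_{i+1} = floor((a_0 + m_{i+1})/d_{i+1}):
  m_1 = 1*32 - 0 = 32, d_1 = (1047 - 32^2)/1 = 23/1 = 23, a_1 = floor((32 + 32)/23) = 2.
  m_2 = 23*2 - 32 = 14, d_2 = (1047 - 14^2)/23 = 851/23 = 37, a_2 = floor((32 + 14)/37) = 1.
  m_3 = 37*1 - 14 = 23, d_3 = (1047 - 23^2)/37 = 518/37 = 14, a_3 = floor((32 + 23)/14) = 3.
  m_4 = 14*3 - 23 = 19, d_4 = (1047 - 19^2)/14 = 686/14 = 49, a_4 = floor((32 + 19)/49) = 1.
  m_5 = 49*1 - 19 = 30, d_5 = (1047 - 30^2)/49 = 147/49 = 3, a_5 = floor((32 + 30)/3) = 20.
  m_6 = 3*20 - 30 = 30, d_6 = (1047 - 30^2)/3 = 147/3 = 49, a_6 = floor((32 + 30)/49) = 1.
  m_7 = 49*1 - 30 = 19, d_7 = (1047 - 19^2)/49 = 686/49 = 14, a_7 = floor((32 + 19)/14) = 3.
  m_8 = 14*3 - 19 = 23, d_8 = (1047 - 23^2)/14 = 518/14 = 37, a_8 = floor((32 + 23)/37) = 1.
  m_9 = 37*1 - 23 = 14, d_9 = (1047 - 14^2)/37 = 851/37 = 23, a_9 = floor((32 + 14)/23) = 2.
  m_10 = 23*2 - 14 = 32, d_10 = (1047 - 32^2)/23 = 23/23 = 1, a_10 = floor((32 + 32)/1) = 64.
  m_11 = 1*64 - 32 = 32, d_11 = (1047 - 32^2)/1 = 23/1 = 23: (m_11, d_11) = (m_1, d_1) = (32, 23), so from here the quotients repeat a_1, ..., a_10; the period length is 10.
So sqrt(1047) = [32; (2, 1, 3, 1, 20, 1, 3, 1, 2, 64)] with period length k = 10.
k is even, so the fundamental solution of x^2 - 1047y^2 = 1 is (p_{k-1}, q_{k-1}) = (p_9, q_9); compute convergents through index 9.
Convergents (p_i = a_i*p_{i-1} + p_{i-2}, q_i = a_i*q_{i-1} + q_{i-2} with p_{-2}=0, p_{-1}=1, q_{-2}=1, q_{-1}=0):
  i=0: a_0=32, p_0 = 32*1 + 0 = 32, q_0 = 32*0 + 1 = 1.
  i=1: a_1=2, p_1 = 2*32 + 1 = 65, q_1 = 2*1 + 0 = 2.
  i=2: a_2=1, p_2 = 1*65 + 32 = 97, q_2 = 1*2 + 1 = 3.
  i=3: a_3=3, p_3 = 3*97 + 65 = 356, q_3 = 3*3 + 2 = 11.
  i=4: a_4=1, p_4 = 1*356 + 97 = 453, q_4 = 1*11 + 3 = 14.
  i=5: a_5=20, p_5 = 20*453 + 356 = 9416, q_5 = 20*14 + 11 = 291.
  i=6: a_6=1, p_6 = 1*9416 + 453 = 9869, q_6 = 1*291 + 14 = 305.
  i=7: a_7=3, p_7 = 3*9869 + 9416 = 39023, q_7 = 3*305 + 291 = 1206.
  i=8: a_8=1, p_8 = 1*39023 + 9869 = 48892, q_8 = 1*1206 + 305 = 1511.
  i=9: a_9=2, p_9 = 2*48892 + 39023 = 136807, q_9 = 2*1511 + 1206 = 4228.
Check: 136807^2 - 1047*4228^2 = 18716155249 - 18716155248 = 1, so (x, y) = (136807, 4228) solves the equation, and by the theorem it is the least positive solution.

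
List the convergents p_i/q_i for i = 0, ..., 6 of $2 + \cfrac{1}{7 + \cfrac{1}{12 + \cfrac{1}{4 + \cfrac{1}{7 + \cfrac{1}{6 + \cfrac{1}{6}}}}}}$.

Using the convergent recurrence p_i = a_i*p_{i-1} + p_{i-2}, q_i = a_i*q_{i-1} + q_{i-2} with p_{-2}=0, p_{-1}=1, q_{-2}=1, q_{-1}=0:
  i=0: a_0=2, p_0 = 2*1 + 0 = 2, q_0 = 2*0 + 1 = 1.
  i=1: a_1=7, p_1 = 7*2 + 1 = 15, q_1 = 7*1 + 0 = 7.
  i=2: a_2=12, p_2 = 12*15 + 2 = 182, q_2 = 12*7 + 1 = 85.
  i=3: a_3=4, p_3 = 4*182 + 15 = 743, q_3 = 4*85 + 7 = 347.
  i=4: a_4=7, p_4 = 7*743 + 182 = 5383, q_4 = 7*347 + 85 = 2514.
  i=5: a_5=6, p_5 = 6*5383 + 743 = 33041, q_5 = 6*2514 + 347 = 15431.
  i=6: a_6=6, p_6 = 6*33041 + 5383 = 203629, q_6 = 6*15431 + 2514 = 95100.

2/1, 15/7, 182/85, 743/347, 5383/2514, 33041/15431, 203629/95100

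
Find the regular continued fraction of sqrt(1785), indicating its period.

[42; (4, 84)]

Write x_i = (sqrt(1785) + m_i)/d_i with (m_0, d_0) = (0, 1). a_0 = floor(sqrt(1785)) = 42, since 42^2 = 1764 <= 1785 < 1849 = 43^2.
Iterate m_{i+1} = d_i*a_i - m_i, d_{i+1} = (1785 - m_{i+1}^2)/d_i, a_{i+1} = floor((a_0 + m_{i+1})/d_{i+1}):
  m_1 = 1*42 - 0 = 42, d_1 = (1785 - 42^2)/1 = 21/1 = 21, a_1 = floor((42 + 42)/21) = 4.
  m_2 = 21*4 - 42 = 42, d_2 = (1785 - 42^2)/21 = 21/21 = 1, a_2 = floor((42 + 42)/1) = 84.
  m_3 = 1*84 - 42 = 42, d_3 = (1785 - 42^2)/1 = 21/1 = 21: (m_3, d_3) = (m_1, d_1) = (42, 21), so from here the quotients repeat a_1, a_2; the period length is 2.
Hence the expansion of sqrt(1785) is a_0 = 42 followed by the repeating block 4, 84 (period 2).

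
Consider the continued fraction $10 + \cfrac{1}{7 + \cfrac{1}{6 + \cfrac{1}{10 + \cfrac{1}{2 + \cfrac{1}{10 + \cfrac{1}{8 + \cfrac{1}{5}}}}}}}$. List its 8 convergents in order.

10/1, 71/7, 436/43, 4431/437, 9298/917, 97411/9607, 788586/77773, 4040341/398472

Using the convergent recurrence p_i = a_i*p_{i-1} + p_{i-2}, q_i = a_i*q_{i-1} + q_{i-2} with p_{-2}=0, p_{-1}=1, q_{-2}=1, q_{-1}=0:
  i=0: a_0=10, p_0 = 10*1 + 0 = 10, q_0 = 10*0 + 1 = 1.
  i=1: a_1=7, p_1 = 7*10 + 1 = 71, q_1 = 7*1 + 0 = 7.
  i=2: a_2=6, p_2 = 6*71 + 10 = 436, q_2 = 6*7 + 1 = 43.
  i=3: a_3=10, p_3 = 10*436 + 71 = 4431, q_3 = 10*43 + 7 = 437.
  i=4: a_4=2, p_4 = 2*4431 + 436 = 9298, q_4 = 2*437 + 43 = 917.
  i=5: a_5=10, p_5 = 10*9298 + 4431 = 97411, q_5 = 10*917 + 437 = 9607.
  i=6: a_6=8, p_6 = 8*97411 + 9298 = 788586, q_6 = 8*9607 + 917 = 77773.
  i=7: a_7=5, p_7 = 5*788586 + 97411 = 4040341, q_7 = 5*77773 + 9607 = 398472.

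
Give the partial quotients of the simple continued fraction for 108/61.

Run the Euclidean algorithm on 108 and 61; the successive quotients are the partial quotients a_0, a_1, ... (each step inverts the fractional part left over by the previous one):
  108 = 1*61 + 47, so a_0 = 1.
  61 = 1*47 + 14, so a_1 = 1.
  47 = 3*14 + 5, so a_2 = 3.
  14 = 2*5 + 4, so a_3 = 2.
  5 = 1*4 + 1, so a_4 = 1.
  4 = 4*1 + 0, so a_5 = 4.
The remainder reaches 0 after 6 divisions, so the expansion has 6 partial quotients, read off in order.

[1; 1, 3, 2, 1, 4]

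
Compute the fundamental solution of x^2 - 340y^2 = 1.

First expand sqrt(340) as a continued fraction. With x_i = (sqrt(340) + m_i)/d_i and (m_0, d_0) = (0, 1): a_0 = floor(sqrt(340)) = 18, since 18^2 = 324 <= 340 < 361 = 19^2.
Iterate m_{i+1} = d_i*a_i - m_i, d_{i+1} = (340 - m_{i+1}^2)/d_i, a_{i+1} = floor((a_0 + m_{i+1})/d_{i+1}):
  m_1 = 1*18 - 0 = 18, d_1 = (340 - 18^2)/1 = 16/1 = 16, a_1 = floor((18 + 18)/16) = 2.
  m_2 = 16*2 - 18 = 14, d_2 = (340 - 14^2)/16 = 144/16 = 9, a_2 = floor((18 + 14)/9) = 3.
  m_3 = 9*3 - 14 = 13, d_3 = (340 - 13^2)/9 = 171/9 = 19, a_3 = floor((18 + 13)/19) = 1.
  m_4 = 19*1 - 13 = 6, d_4 = (340 - 6^2)/19 = 304/19 = 16, a_4 = floor((18 + 6)/16) = 1.
  m_5 = 16*1 - 6 = 10, d_5 = (340 - 10^2)/16 = 240/16 = 15, a_5 = floor((18 + 10)/15) = 1.
  m_6 = 15*1 - 10 = 5, d_6 = (340 - 5^2)/15 = 315/15 = 21, a_6 = floor((18 + 5)/21) = 1.
  m_7 = 21*1 - 5 = 16, d_7 = (340 - 16^2)/21 = 84/21 = 4, a_7 = floor((18 + 16)/4) = 8.
  m_8 = 4*8 - 16 = 16, d_8 = (340 - 16^2)/4 = 84/4 = 21, a_8 = floor((18 + 16)/21) = 1.
  m_9 = 21*1 - 16 = 5, d_9 = (340 - 5^2)/21 = 315/21 = 15, a_9 = floor((18 + 5)/15) = 1.
  m_10 = 15*1 - 5 = 10, d_10 = (340 - 10^2)/15 = 240/15 = 16, a_10 = floor((18 + 10)/16) = 1.
  m_11 = 16*1 - 10 = 6, d_11 = (340 - 6^2)/16 = 304/16 = 19, a_11 = floor((18 + 6)/19) = 1.
  m_12 = 19*1 - 6 = 13, d_12 = (340 - 13^2)/19 = 171/19 = 9, a_12 = floor((18 + 13)/9) = 3.
  m_13 = 9*3 - 13 = 14, d_13 = (340 - 14^2)/9 = 144/9 = 16, a_13 = floor((18 + 14)/16) = 2.
  m_14 = 16*2 - 14 = 18, d_14 = (340 - 18^2)/16 = 16/16 = 1, a_14 = floor((18 + 18)/1) = 36.
  m_15 = 1*36 - 18 = 18, d_15 = (340 - 18^2)/1 = 16/1 = 16: (m_15, d_15) = (m_1, d_1) = (18, 16), so from here the quotients repeat a_1, ..., a_14; the period length is 14.
So sqrt(340) = [18; (2, 3, 1, 1, 1, 1, 8, 1, 1, 1, 1, 3, 2, 36)] with period length k = 14.
k is even, so the fundamental solution of x^2 - 340y^2 = 1 is (p_{k-1}, q_{k-1}) = (p_13, q_13); compute convergents through index 13.
Convergents (p_i = a_i*p_{i-1} + p_{i-2}, q_i = a_i*q_{i-1} + q_{i-2} with p_{-2}=0, p_{-1}=1, q_{-2}=1, q_{-1}=0):
  i=0: a_0=18, p_0 = 18*1 + 0 = 18, q_0 = 18*0 + 1 = 1.
  i=1: a_1=2, p_1 = 2*18 + 1 = 37, q_1 = 2*1 + 0 = 2.
  i=2: a_2=3, p_2 = 3*37 + 18 = 129, q_2 = 3*2 + 1 = 7.
  i=3: a_3=1, p_3 = 1*129 + 37 = 166, q_3 = 1*7 + 2 = 9.
  i=4: a_4=1, p_4 = 1*166 + 129 = 295, q_4 = 1*9 + 7 = 16.
  i=5: a_5=1, p_5 = 1*295 + 166 = 461, q_5 = 1*16 + 9 = 25.
  i=6: a_6=1, p_6 = 1*461 + 295 = 756, q_6 = 1*25 + 16 = 41.
  i=7: a_7=8, p_7 = 8*756 + 461 = 6509, q_7 = 8*41 + 25 = 353.
  i=8: a_8=1, p_8 = 1*6509 + 756 = 7265, q_8 = 1*353 + 41 = 394.
  i=9: a_9=1, p_9 = 1*7265 + 6509 = 13774, q_9 = 1*394 + 353 = 747.
  i=10: a_10=1, p_10 = 1*13774 + 7265 = 21039, q_10 = 1*747 + 394 = 1141.
  i=11: a_11=1, p_11 = 1*21039 + 13774 = 34813, q_11 = 1*1141 + 747 = 1888.
  i=12: a_12=3, p_12 = 3*34813 + 21039 = 125478, q_12 = 3*1888 + 1141 = 6805.
  i=13: a_13=2, p_13 = 2*125478 + 34813 = 285769, q_13 = 2*6805 + 1888 = 15498.
Check: 285769^2 - 340*15498^2 = 81663921361 - 81663921360 = 1, so (x, y) = (285769, 15498) solves the equation, and by the theorem it is the least positive solution.

(x, y) = (285769, 15498)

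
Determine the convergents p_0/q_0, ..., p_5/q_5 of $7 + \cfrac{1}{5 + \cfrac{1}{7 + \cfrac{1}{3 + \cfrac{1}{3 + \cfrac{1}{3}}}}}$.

7/1, 36/5, 259/36, 813/113, 2698/375, 8907/1238

Using the convergent recurrence p_i = a_i*p_{i-1} + p_{i-2}, q_i = a_i*q_{i-1} + q_{i-2} with p_{-2}=0, p_{-1}=1, q_{-2}=1, q_{-1}=0:
  i=0: a_0=7, p_0 = 7*1 + 0 = 7, q_0 = 7*0 + 1 = 1.
  i=1: a_1=5, p_1 = 5*7 + 1 = 36, q_1 = 5*1 + 0 = 5.
  i=2: a_2=7, p_2 = 7*36 + 7 = 259, q_2 = 7*5 + 1 = 36.
  i=3: a_3=3, p_3 = 3*259 + 36 = 813, q_3 = 3*36 + 5 = 113.
  i=4: a_4=3, p_4 = 3*813 + 259 = 2698, q_4 = 3*113 + 36 = 375.
  i=5: a_5=3, p_5 = 3*2698 + 813 = 8907, q_5 = 3*375 + 113 = 1238.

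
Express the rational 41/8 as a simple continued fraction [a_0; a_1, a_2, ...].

Run the Euclidean algorithm on 41 and 8; the successive quotients are the partial quotients a_0, a_1, ... (each step inverts the fractional part left over by the previous one):
  41 = 5*8 + 1, so a_0 = 5.
  8 = 8*1 + 0, so a_1 = 8.
The remainder reaches 0 after 2 divisions, so the expansion has 2 partial quotients, read off in order.

[5; 8]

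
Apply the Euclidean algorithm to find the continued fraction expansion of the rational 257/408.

Run the Euclidean algorithm on 257 and 408; the successive quotients are the partial quotients a_0, a_1, ... (each step inverts the fractional part left over by the previous one):
  257 = 0*408 + 257, so a_0 = 0.
  408 = 1*257 + 151, so a_1 = 1.
  257 = 1*151 + 106, so a_2 = 1.
  151 = 1*106 + 45, so a_3 = 1.
  106 = 2*45 + 16, so a_4 = 2.
  45 = 2*16 + 13, so a_5 = 2.
  16 = 1*13 + 3, so a_6 = 1.
  13 = 4*3 + 1, so a_7 = 4.
  3 = 3*1 + 0, so a_8 = 3.
The remainder reaches 0 after 9 divisions, so the expansion has 9 partial quotients, read off in order.

[0; 1, 1, 1, 2, 2, 1, 4, 3]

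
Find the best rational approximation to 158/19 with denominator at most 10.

83/10

Expand x = 158/19 as a continued fraction with the Euclidean algorithm:
  158 = 8*19 + 6, so a_0 = 8.
  19 = 3*6 + 1, so a_1 = 3.
  6 = 6*1 + 0, so a_2 = 6.
so x = [8; 3, 6].
Convergents (p_i = a_i*p_{i-1} + p_{i-2}, q_i = a_i*q_{i-1} + q_{i-2} with p_{-2}=0, p_{-1}=1, q_{-2}=1, q_{-1}=0), until the denominator exceeds 10:
  i=0: a_0=8, p_0 = 8*1 + 0 = 8, q_0 = 8*0 + 1 = 1.
  i=1: a_1=3, p_1 = 3*8 + 1 = 25, q_1 = 3*1 + 0 = 3.
  i=2: a_2=6, p_2 = 6*25 + 8 = 158, q_2 = 6*3 + 1 = 19.
q_2 = 19 > 10, so the last convergent with denominator <= 10 is p_1/q_1 = 25/3.
The closest fraction with denominator <= 10 is either p_1/q_1 or the intermediate fraction (k*p_1 + p_0)/(k*q_1 + q_0) with the largest k >= 1 whose denominator stays <= 10; these approach x as k grows, and every other convergent or intermediate fraction in range is farther away.
Largest k: floor((10 - q_0)/q_1) = floor((10 - 1)/3) = 3.
That gives (3*25 + 8)/(3*3 + 1) = 83/10.
Compare the errors: |x - 25/3| = |158*3 - 25*19|/(19*3) = 1/57, and |x - 83/10| = |158*10 - 83*19|/(19*10) = 3/190.
Cross-multiplying, 3*57 = 171 < 190 = 1*190, so 3/190 is smaller: the intermediate fraction 83/10 is closer to x than 25/3.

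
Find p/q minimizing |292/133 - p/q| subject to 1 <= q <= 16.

Expand x = 292/133 as a continued fraction with the Euclidean algorithm:
  292 = 2*133 + 26, so a_0 = 2.
  133 = 5*26 + 3, so a_1 = 5.
  26 = 8*3 + 2, so a_2 = 8.
  3 = 1*2 + 1, so a_3 = 1.
  2 = 2*1 + 0, so a_4 = 2.
so x = [2; 5, 8, 1, 2].
Convergents (p_i = a_i*p_{i-1} + p_{i-2}, q_i = a_i*q_{i-1} + q_{i-2} with p_{-2}=0, p_{-1}=1, q_{-2}=1, q_{-1}=0), until the denominator exceeds 16:
  i=0: a_0=2, p_0 = 2*1 + 0 = 2, q_0 = 2*0 + 1 = 1.
  i=1: a_1=5, p_1 = 5*2 + 1 = 11, q_1 = 5*1 + 0 = 5.
  i=2: a_2=8, p_2 = 8*11 + 2 = 90, q_2 = 8*5 + 1 = 41.
q_2 = 41 > 16, so the last convergent with denominator <= 16 is p_1/q_1 = 11/5.
The closest fraction with denominator <= 16 is either p_1/q_1 or the intermediate fraction (k*p_1 + p_0)/(k*q_1 + q_0) with the largest k >= 1 whose denominator stays <= 16; these approach x as k grows, and every other convergent or intermediate fraction in range is farther away.
Largest k: floor((16 - q_0)/q_1) = floor((16 - 1)/5) = 3.
That gives (3*11 + 2)/(3*5 + 1) = 35/16.
Compare the errors: |x - 11/5| = |292*5 - 11*133|/(133*5) = 3/665, and |x - 35/16| = |292*16 - 35*133|/(133*16) = 17/2128.
Cross-multiplying, 3*2128 = 6384 < 11305 = 17*665, so 3/665 is smaller: the convergent 11/5 is closer to x than 35/16.

11/5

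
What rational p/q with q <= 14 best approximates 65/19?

Expand x = 65/19 as a continued fraction with the Euclidean algorithm:
  65 = 3*19 + 8, so a_0 = 3.
  19 = 2*8 + 3, so a_1 = 2.
  8 = 2*3 + 2, so a_2 = 2.
  3 = 1*2 + 1, so a_3 = 1.
  2 = 2*1 + 0, so a_4 = 2.
so x = [3; 2, 2, 1, 2].
Convergents (p_i = a_i*p_{i-1} + p_{i-2}, q_i = a_i*q_{i-1} + q_{i-2} with p_{-2}=0, p_{-1}=1, q_{-2}=1, q_{-1}=0), until the denominator exceeds 14:
  i=0: a_0=3, p_0 = 3*1 + 0 = 3, q_0 = 3*0 + 1 = 1.
  i=1: a_1=2, p_1 = 2*3 + 1 = 7, q_1 = 2*1 + 0 = 2.
  i=2: a_2=2, p_2 = 2*7 + 3 = 17, q_2 = 2*2 + 1 = 5.
  i=3: a_3=1, p_3 = 1*17 + 7 = 24, q_3 = 1*5 + 2 = 7.
  i=4: a_4=2, p_4 = 2*24 + 17 = 65, q_4 = 2*7 + 5 = 19.
q_4 = 19 > 14, so the last convergent with denominator <= 14 is p_3/q_3 = 24/7.
The closest fraction with denominator <= 14 is either p_3/q_3 or the intermediate fraction (k*p_3 + p_2)/(k*q_3 + q_2) with the largest k >= 1 whose denominator stays <= 14; these approach x as k grows, and every other convergent or intermediate fraction in range is farther away.
Largest k: floor((14 - q_2)/q_3) = floor((14 - 5)/7) = 1.
That gives (1*24 + 17)/(1*7 + 5) = 41/12.
Compare the errors: |x - 24/7| = |65*7 - 24*19|/(19*7) = 1/133, and |x - 41/12| = |65*12 - 41*19|/(19*12) = 1/228.
Cross-multiplying, 1*133 = 133 < 228 = 1*228, so 1/228 is smaller: the intermediate fraction 41/12 is closer to x than 24/7.

41/12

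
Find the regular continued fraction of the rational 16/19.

[0; 1, 5, 3]

Run the Euclidean algorithm on 16 and 19; the successive quotients are the partial quotients a_0, a_1, ... (each step inverts the fractional part left over by the previous one):
  16 = 0*19 + 16, so a_0 = 0.
  19 = 1*16 + 3, so a_1 = 1.
  16 = 5*3 + 1, so a_2 = 5.
  3 = 3*1 + 0, so a_3 = 3.
The remainder reaches 0 after 4 divisions, so the expansion has 4 partial quotients, read off in order.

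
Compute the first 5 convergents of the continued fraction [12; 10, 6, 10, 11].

Using the convergent recurrence p_i = a_i*p_{i-1} + p_{i-2}, q_i = a_i*q_{i-1} + q_{i-2} with p_{-2}=0, p_{-1}=1, q_{-2}=1, q_{-1}=0:
  i=0: a_0=12, p_0 = 12*1 + 0 = 12, q_0 = 12*0 + 1 = 1.
  i=1: a_1=10, p_1 = 10*12 + 1 = 121, q_1 = 10*1 + 0 = 10.
  i=2: a_2=6, p_2 = 6*121 + 12 = 738, q_2 = 6*10 + 1 = 61.
  i=3: a_3=10, p_3 = 10*738 + 121 = 7501, q_3 = 10*61 + 10 = 620.
  i=4: a_4=11, p_4 = 11*7501 + 738 = 83249, q_4 = 11*620 + 61 = 6881.

12/1, 121/10, 738/61, 7501/620, 83249/6881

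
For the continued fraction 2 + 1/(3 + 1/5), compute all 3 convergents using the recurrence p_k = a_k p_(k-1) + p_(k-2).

2/1, 7/3, 37/16

Using the convergent recurrence p_i = a_i*p_{i-1} + p_{i-2}, q_i = a_i*q_{i-1} + q_{i-2} with p_{-2}=0, p_{-1}=1, q_{-2}=1, q_{-1}=0:
  i=0: a_0=2, p_0 = 2*1 + 0 = 2, q_0 = 2*0 + 1 = 1.
  i=1: a_1=3, p_1 = 3*2 + 1 = 7, q_1 = 3*1 + 0 = 3.
  i=2: a_2=5, p_2 = 5*7 + 2 = 37, q_2 = 5*3 + 1 = 16.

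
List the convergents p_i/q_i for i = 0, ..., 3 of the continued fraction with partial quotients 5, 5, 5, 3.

Using the convergent recurrence p_i = a_i*p_{i-1} + p_{i-2}, q_i = a_i*q_{i-1} + q_{i-2} with p_{-2}=0, p_{-1}=1, q_{-2}=1, q_{-1}=0:
  i=0: a_0=5, p_0 = 5*1 + 0 = 5, q_0 = 5*0 + 1 = 1.
  i=1: a_1=5, p_1 = 5*5 + 1 = 26, q_1 = 5*1 + 0 = 5.
  i=2: a_2=5, p_2 = 5*26 + 5 = 135, q_2 = 5*5 + 1 = 26.
  i=3: a_3=3, p_3 = 3*135 + 26 = 431, q_3 = 3*26 + 5 = 83.

5/1, 26/5, 135/26, 431/83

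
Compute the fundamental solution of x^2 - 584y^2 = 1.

(x, y) = (145, 6)

First expand sqrt(584) as a continued fraction. With x_i = (sqrt(584) + m_i)/d_i and (m_0, d_0) = (0, 1): a_0 = floor(sqrt(584)) = 24, since 24^2 = 576 <= 584 < 625 = 25^2.
Iterate m_{i+1} = d_i*a_i - m_i, d_{i+1} = (584 - m_{i+1}^2)/d_i, a_{i+1} = floor((a_0 + m_{i+1})/d_{i+1}):
  m_1 = 1*24 - 0 = 24, d_1 = (584 - 24^2)/1 = 8/1 = 8, a_1 = floor((24 + 24)/8) = 6.
  m_2 = 8*6 - 24 = 24, d_2 = (584 - 24^2)/8 = 8/8 = 1, a_2 = floor((24 + 24)/1) = 48.
  m_3 = 1*48 - 24 = 24, d_3 = (584 - 24^2)/1 = 8/1 = 8: (m_3, d_3) = (m_1, d_1) = (24, 8), so from here the quotients repeat a_1, a_2; the period length is 2.
So sqrt(584) = [24; (6, 48)] with period length k = 2.
k is even, so the fundamental solution of x^2 - 584y^2 = 1 is (p_{k-1}, q_{k-1}) = (p_1, q_1); compute convergents through index 1.
Convergents (p_i = a_i*p_{i-1} + p_{i-2}, q_i = a_i*q_{i-1} + q_{i-2} with p_{-2}=0, p_{-1}=1, q_{-2}=1, q_{-1}=0):
  i=0: a_0=24, p_0 = 24*1 + 0 = 24, q_0 = 24*0 + 1 = 1.
  i=1: a_1=6, p_1 = 6*24 + 1 = 145, q_1 = 6*1 + 0 = 6.
Check: 145^2 - 584*6^2 = 21025 - 21024 = 1, so (x, y) = (145, 6) solves the equation, and by the theorem it is the least positive solution.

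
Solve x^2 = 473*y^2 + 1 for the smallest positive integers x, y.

First expand sqrt(473) as a continued fraction. With x_i = (sqrt(473) + m_i)/d_i and (m_0, d_0) = (0, 1): a_0 = floor(sqrt(473)) = 21, since 21^2 = 441 <= 473 < 484 = 22^2.
Iterate m_{i+1} = d_i*a_i - m_i, d_{i+1} = (473 - m_{i+1}^2)/d_i, a_{i+1} = floor((a_0 + m_{i+1})/d_{i+1}):
  m_1 = 1*21 - 0 = 21, d_1 = (473 - 21^2)/1 = 32/1 = 32, a_1 = floor((21 + 21)/32) = 1.
  m_2 = 32*1 - 21 = 11, d_2 = (473 - 11^2)/32 = 352/32 = 11, a_2 = floor((21 + 11)/11) = 2.
  m_3 = 11*2 - 11 = 11, d_3 = (473 - 11^2)/11 = 352/11 = 32, a_3 = floor((21 + 11)/32) = 1.
  m_4 = 32*1 - 11 = 21, d_4 = (473 - 21^2)/32 = 32/32 = 1, a_4 = floor((21 + 21)/1) = 42.
  m_5 = 1*42 - 21 = 21, d_5 = (473 - 21^2)/1 = 32/1 = 32: (m_5, d_5) = (m_1, d_1) = (21, 32), so from here the quotients repeat a_1, ..., a_4; the period length is 4.
So sqrt(473) = [21; (1, 2, 1, 42)] with period length k = 4.
k is even, so the fundamental solution of x^2 - 473y^2 = 1 is (p_{k-1}, q_{k-1}) = (p_3, q_3); compute convergents through index 3.
Convergents (p_i = a_i*p_{i-1} + p_{i-2}, q_i = a_i*q_{i-1} + q_{i-2} with p_{-2}=0, p_{-1}=1, q_{-2}=1, q_{-1}=0):
  i=0: a_0=21, p_0 = 21*1 + 0 = 21, q_0 = 21*0 + 1 = 1.
  i=1: a_1=1, p_1 = 1*21 + 1 = 22, q_1 = 1*1 + 0 = 1.
  i=2: a_2=2, p_2 = 2*22 + 21 = 65, q_2 = 2*1 + 1 = 3.
  i=3: a_3=1, p_3 = 1*65 + 22 = 87, q_3 = 1*3 + 1 = 4.
Check: 87^2 - 473*4^2 = 7569 - 7568 = 1, so (x, y) = (87, 4) solves the equation, and by the theorem it is the least positive solution.

(x, y) = (87, 4)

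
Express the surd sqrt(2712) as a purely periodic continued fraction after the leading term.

[52; (13, 104)]

Write x_i = (sqrt(2712) + m_i)/d_i with (m_0, d_0) = (0, 1). a_0 = floor(sqrt(2712)) = 52, since 52^2 = 2704 <= 2712 < 2809 = 53^2.
Iterate m_{i+1} = d_i*a_i - m_i, d_{i+1} = (2712 - m_{i+1}^2)/d_i, a_{i+1} = floor((a_0 + m_{i+1})/d_{i+1}):
  m_1 = 1*52 - 0 = 52, d_1 = (2712 - 52^2)/1 = 8/1 = 8, a_1 = floor((52 + 52)/8) = 13.
  m_2 = 8*13 - 52 = 52, d_2 = (2712 - 52^2)/8 = 8/8 = 1, a_2 = floor((52 + 52)/1) = 104.
  m_3 = 1*104 - 52 = 52, d_3 = (2712 - 52^2)/1 = 8/1 = 8: (m_3, d_3) = (m_1, d_1) = (52, 8), so from here the quotients repeat a_1, a_2; the period length is 2.
Hence the expansion of sqrt(2712) is a_0 = 52 followed by the repeating block 13, 104 (period 2).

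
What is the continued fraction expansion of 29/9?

Run the Euclidean algorithm on 29 and 9; the successive quotients are the partial quotients a_0, a_1, ... (each step inverts the fractional part left over by the previous one):
  29 = 3*9 + 2, so a_0 = 3.
  9 = 4*2 + 1, so a_1 = 4.
  2 = 2*1 + 0, so a_2 = 2.
The remainder reaches 0 after 3 divisions, so the expansion has 3 partial quotients, read off in order.

[3; 4, 2]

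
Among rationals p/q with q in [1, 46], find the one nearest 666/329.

83/41

Expand x = 666/329 as a continued fraction with the Euclidean algorithm:
  666 = 2*329 + 8, so a_0 = 2.
  329 = 41*8 + 1, so a_1 = 41.
  8 = 8*1 + 0, so a_2 = 8.
so x = [2; 41, 8].
Convergents (p_i = a_i*p_{i-1} + p_{i-2}, q_i = a_i*q_{i-1} + q_{i-2} with p_{-2}=0, p_{-1}=1, q_{-2}=1, q_{-1}=0), until the denominator exceeds 46:
  i=0: a_0=2, p_0 = 2*1 + 0 = 2, q_0 = 2*0 + 1 = 1.
  i=1: a_1=41, p_1 = 41*2 + 1 = 83, q_1 = 41*1 + 0 = 41.
  i=2: a_2=8, p_2 = 8*83 + 2 = 666, q_2 = 8*41 + 1 = 329.
q_2 = 329 > 46, so the last convergent with denominator <= 46 is p_1/q_1 = 83/41.
The closest fraction with denominator <= 46 is either p_1/q_1 or the intermediate fraction (k*p_1 + p_0)/(k*q_1 + q_0) with the largest k >= 1 whose denominator stays <= 46; these approach x as k grows, and every other convergent or intermediate fraction in range is farther away.
Largest k: floor((46 - q_0)/q_1) = floor((46 - 1)/41) = 1.
That gives (1*83 + 2)/(1*41 + 1) = 85/42.
Compare the errors: |x - 83/41| = |666*41 - 83*329|/(329*41) = 1/13489, and |x - 85/42| = |666*42 - 85*329|/(329*42) = 7/13818.
Cross-multiplying, 1*13818 = 13818 < 94423 = 7*13489, so 1/13489 is smaller: the convergent 83/41 is closer to x than 85/42.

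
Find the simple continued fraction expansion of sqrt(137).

Write x_i = (sqrt(137) + m_i)/d_i with (m_0, d_0) = (0, 1). a_0 = floor(sqrt(137)) = 11, since 11^2 = 121 <= 137 < 144 = 12^2.
Iterate m_{i+1} = d_i*a_i - m_i, d_{i+1} = (137 - m_{i+1}^2)/d_i, a_{i+1} = floor((a_0 + m_{i+1})/d_{i+1}):
  m_1 = 1*11 - 0 = 11, d_1 = (137 - 11^2)/1 = 16/1 = 16, a_1 = floor((11 + 11)/16) = 1.
  m_2 = 16*1 - 11 = 5, d_2 = (137 - 5^2)/16 = 112/16 = 7, a_2 = floor((11 + 5)/7) = 2.
  m_3 = 7*2 - 5 = 9, d_3 = (137 - 9^2)/7 = 56/7 = 8, a_3 = floor((11 + 9)/8) = 2.
  m_4 = 8*2 - 9 = 7, d_4 = (137 - 7^2)/8 = 88/8 = 11, a_4 = floor((11 + 7)/11) = 1.
  m_5 = 11*1 - 7 = 4, d_5 = (137 - 4^2)/11 = 121/11 = 11, a_5 = floor((11 + 4)/11) = 1.
  m_6 = 11*1 - 4 = 7, d_6 = (137 - 7^2)/11 = 88/11 = 8, a_6 = floor((11 + 7)/8) = 2.
  m_7 = 8*2 - 7 = 9, d_7 = (137 - 9^2)/8 = 56/8 = 7, a_7 = floor((11 + 9)/7) = 2.
  m_8 = 7*2 - 9 = 5, d_8 = (137 - 5^2)/7 = 112/7 = 16, a_8 = floor((11 + 5)/16) = 1.
  m_9 = 16*1 - 5 = 11, d_9 = (137 - 11^2)/16 = 16/16 = 1, a_9 = floor((11 + 11)/1) = 22.
  m_10 = 1*22 - 11 = 11, d_10 = (137 - 11^2)/1 = 16/1 = 16: (m_10, d_10) = (m_1, d_1) = (11, 16), so from here the quotients repeat a_1, ..., a_9; the period length is 9.
Hence the expansion of sqrt(137) is a_0 = 11 followed by the repeating block 1, 2, 2, 1, 1, 2, 2, 1, 22 (period 9).

[11; (1, 2, 2, 1, 1, 2, 2, 1, 22)]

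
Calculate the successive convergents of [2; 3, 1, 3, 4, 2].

2/1, 7/3, 9/4, 34/15, 145/64, 324/143

Using the convergent recurrence p_i = a_i*p_{i-1} + p_{i-2}, q_i = a_i*q_{i-1} + q_{i-2} with p_{-2}=0, p_{-1}=1, q_{-2}=1, q_{-1}=0:
  i=0: a_0=2, p_0 = 2*1 + 0 = 2, q_0 = 2*0 + 1 = 1.
  i=1: a_1=3, p_1 = 3*2 + 1 = 7, q_1 = 3*1 + 0 = 3.
  i=2: a_2=1, p_2 = 1*7 + 2 = 9, q_2 = 1*3 + 1 = 4.
  i=3: a_3=3, p_3 = 3*9 + 7 = 34, q_3 = 3*4 + 3 = 15.
  i=4: a_4=4, p_4 = 4*34 + 9 = 145, q_4 = 4*15 + 4 = 64.
  i=5: a_5=2, p_5 = 2*145 + 34 = 324, q_5 = 2*64 + 15 = 143.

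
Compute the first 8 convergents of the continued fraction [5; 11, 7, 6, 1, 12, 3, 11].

Using the convergent recurrence p_i = a_i*p_{i-1} + p_{i-2}, q_i = a_i*q_{i-1} + q_{i-2} with p_{-2}=0, p_{-1}=1, q_{-2}=1, q_{-1}=0:
  i=0: a_0=5, p_0 = 5*1 + 0 = 5, q_0 = 5*0 + 1 = 1.
  i=1: a_1=11, p_1 = 11*5 + 1 = 56, q_1 = 11*1 + 0 = 11.
  i=2: a_2=7, p_2 = 7*56 + 5 = 397, q_2 = 7*11 + 1 = 78.
  i=3: a_3=6, p_3 = 6*397 + 56 = 2438, q_3 = 6*78 + 11 = 479.
  i=4: a_4=1, p_4 = 1*2438 + 397 = 2835, q_4 = 1*479 + 78 = 557.
  i=5: a_5=12, p_5 = 12*2835 + 2438 = 36458, q_5 = 12*557 + 479 = 7163.
  i=6: a_6=3, p_6 = 3*36458 + 2835 = 112209, q_6 = 3*7163 + 557 = 22046.
  i=7: a_7=11, p_7 = 11*112209 + 36458 = 1270757, q_7 = 11*22046 + 7163 = 249669.

5/1, 56/11, 397/78, 2438/479, 2835/557, 36458/7163, 112209/22046, 1270757/249669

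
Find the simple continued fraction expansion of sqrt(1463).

Write x_i = (sqrt(1463) + m_i)/d_i with (m_0, d_0) = (0, 1). a_0 = floor(sqrt(1463)) = 38, since 38^2 = 1444 <= 1463 < 1521 = 39^2.
Iterate m_{i+1} = d_i*a_i - m_i, d_{i+1} = (1463 - m_{i+1}^2)/d_i, a_{i+1} = floor((a_0 + m_{i+1})/d_{i+1}):
  m_1 = 1*38 - 0 = 38, d_1 = (1463 - 38^2)/1 = 19/1 = 19, a_1 = floor((38 + 38)/19) = 4.
  m_2 = 19*4 - 38 = 38, d_2 = (1463 - 38^2)/19 = 19/19 = 1, a_2 = floor((38 + 38)/1) = 76.
  m_3 = 1*76 - 38 = 38, d_3 = (1463 - 38^2)/1 = 19/1 = 19: (m_3, d_3) = (m_1, d_1) = (38, 19), so from here the quotients repeat a_1, a_2; the period length is 2.
Hence the expansion of sqrt(1463) is a_0 = 38 followed by the repeating block 4, 76 (period 2).

[38; (4, 76)]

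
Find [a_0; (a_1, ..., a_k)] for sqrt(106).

Write x_i = (sqrt(106) + m_i)/d_i with (m_0, d_0) = (0, 1). a_0 = floor(sqrt(106)) = 10, since 10^2 = 100 <= 106 < 121 = 11^2.
Iterate m_{i+1} = d_i*a_i - m_i, d_{i+1} = (106 - m_{i+1}^2)/d_i, a_{i+1} = floor((a_0 + m_{i+1})/d_{i+1}):
  m_1 = 1*10 - 0 = 10, d_1 = (106 - 10^2)/1 = 6/1 = 6, a_1 = floor((10 + 10)/6) = 3.
  m_2 = 6*3 - 10 = 8, d_2 = (106 - 8^2)/6 = 42/6 = 7, a_2 = floor((10 + 8)/7) = 2.
  m_3 = 7*2 - 8 = 6, d_3 = (106 - 6^2)/7 = 70/7 = 10, a_3 = floor((10 + 6)/10) = 1.
  m_4 = 10*1 - 6 = 4, d_4 = (106 - 4^2)/10 = 90/10 = 9, a_4 = floor((10 + 4)/9) = 1.
  m_5 = 9*1 - 4 = 5, d_5 = (106 - 5^2)/9 = 81/9 = 9, a_5 = floor((10 + 5)/9) = 1.
  m_6 = 9*1 - 5 = 4, d_6 = (106 - 4^2)/9 = 90/9 = 10, a_6 = floor((10 + 4)/10) = 1.
  m_7 = 10*1 - 4 = 6, d_7 = (106 - 6^2)/10 = 70/10 = 7, a_7 = floor((10 + 6)/7) = 2.
  m_8 = 7*2 - 6 = 8, d_8 = (106 - 8^2)/7 = 42/7 = 6, a_8 = floor((10 + 8)/6) = 3.
  m_9 = 6*3 - 8 = 10, d_9 = (106 - 10^2)/6 = 6/6 = 1, a_9 = floor((10 + 10)/1) = 20.
  m_10 = 1*20 - 10 = 10, d_10 = (106 - 10^2)/1 = 6/1 = 6: (m_10, d_10) = (m_1, d_1) = (10, 6), so from here the quotients repeat a_1, ..., a_9; the period length is 9.
Hence the expansion of sqrt(106) is a_0 = 10 followed by the repeating block 3, 2, 1, 1, 1, 1, 2, 3, 20 (period 9).

[10; (3, 2, 1, 1, 1, 1, 2, 3, 20)]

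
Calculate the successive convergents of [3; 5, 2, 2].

Using the convergent recurrence p_i = a_i*p_{i-1} + p_{i-2}, q_i = a_i*q_{i-1} + q_{i-2} with p_{-2}=0, p_{-1}=1, q_{-2}=1, q_{-1}=0:
  i=0: a_0=3, p_0 = 3*1 + 0 = 3, q_0 = 3*0 + 1 = 1.
  i=1: a_1=5, p_1 = 5*3 + 1 = 16, q_1 = 5*1 + 0 = 5.
  i=2: a_2=2, p_2 = 2*16 + 3 = 35, q_2 = 2*5 + 1 = 11.
  i=3: a_3=2, p_3 = 2*35 + 16 = 86, q_3 = 2*11 + 5 = 27.

3/1, 16/5, 35/11, 86/27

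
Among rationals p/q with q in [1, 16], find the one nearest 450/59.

61/8

Expand x = 450/59 as a continued fraction with the Euclidean algorithm:
  450 = 7*59 + 37, so a_0 = 7.
  59 = 1*37 + 22, so a_1 = 1.
  37 = 1*22 + 15, so a_2 = 1.
  22 = 1*15 + 7, so a_3 = 1.
  15 = 2*7 + 1, so a_4 = 2.
  7 = 7*1 + 0, so a_5 = 7.
so x = [7; 1, 1, 1, 2, 7].
Convergents (p_i = a_i*p_{i-1} + p_{i-2}, q_i = a_i*q_{i-1} + q_{i-2} with p_{-2}=0, p_{-1}=1, q_{-2}=1, q_{-1}=0), until the denominator exceeds 16:
  i=0: a_0=7, p_0 = 7*1 + 0 = 7, q_0 = 7*0 + 1 = 1.
  i=1: a_1=1, p_1 = 1*7 + 1 = 8, q_1 = 1*1 + 0 = 1.
  i=2: a_2=1, p_2 = 1*8 + 7 = 15, q_2 = 1*1 + 1 = 2.
  i=3: a_3=1, p_3 = 1*15 + 8 = 23, q_3 = 1*2 + 1 = 3.
  i=4: a_4=2, p_4 = 2*23 + 15 = 61, q_4 = 2*3 + 2 = 8.
  i=5: a_5=7, p_5 = 7*61 + 23 = 450, q_5 = 7*8 + 3 = 59.
q_5 = 59 > 16, so the last convergent with denominator <= 16 is p_4/q_4 = 61/8.
The closest fraction with denominator <= 16 is either p_4/q_4 or the intermediate fraction (k*p_4 + p_3)/(k*q_4 + q_3) with the largest k >= 1 whose denominator stays <= 16; these approach x as k grows, and every other convergent or intermediate fraction in range is farther away.
Largest k: floor((16 - q_3)/q_4) = floor((16 - 3)/8) = 1.
That gives (1*61 + 23)/(1*8 + 3) = 84/11.
Compare the errors: |x - 61/8| = |450*8 - 61*59|/(59*8) = 1/472, and |x - 84/11| = |450*11 - 84*59|/(59*11) = 6/649.
Cross-multiplying, 1*649 = 649 < 2832 = 6*472, so 1/472 is smaller: the convergent 61/8 is closer to x than 84/11.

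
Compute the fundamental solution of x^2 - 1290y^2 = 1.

First expand sqrt(1290) as a continued fraction. With x_i = (sqrt(1290) + m_i)/d_i and (m_0, d_0) = (0, 1): a_0 = floor(sqrt(1290)) = 35, since 35^2 = 1225 <= 1290 < 1296 = 36^2.
Iterate m_{i+1} = d_i*a_i - m_i, d_{i+1} = (1290 - m_{i+1}^2)/d_i, a_{i+1} = floor((a_0 + m_{i+1})/d_{i+1}):
  m_1 = 1*35 - 0 = 35, d_1 = (1290 - 35^2)/1 = 65/1 = 65, a_1 = floor((35 + 35)/65) = 1.
  m_2 = 65*1 - 35 = 30, d_2 = (1290 - 30^2)/65 = 390/65 = 6, a_2 = floor((35 + 30)/6) = 10.
  m_3 = 6*10 - 30 = 30, d_3 = (1290 - 30^2)/6 = 390/6 = 65, a_3 = floor((35 + 30)/65) = 1.
  m_4 = 65*1 - 30 = 35, d_4 = (1290 - 35^2)/65 = 65/65 = 1, a_4 = floor((35 + 35)/1) = 70.
  m_5 = 1*70 - 35 = 35, d_5 = (1290 - 35^2)/1 = 65/1 = 65: (m_5, d_5) = (m_1, d_1) = (35, 65), so from here the quotients repeat a_1, ..., a_4; the period length is 4.
So sqrt(1290) = [35; (1, 10, 1, 70)] with period length k = 4.
k is even, so the fundamental solution of x^2 - 1290y^2 = 1 is (p_{k-1}, q_{k-1}) = (p_3, q_3); compute convergents through index 3.
Convergents (p_i = a_i*p_{i-1} + p_{i-2}, q_i = a_i*q_{i-1} + q_{i-2} with p_{-2}=0, p_{-1}=1, q_{-2}=1, q_{-1}=0):
  i=0: a_0=35, p_0 = 35*1 + 0 = 35, q_0 = 35*0 + 1 = 1.
  i=1: a_1=1, p_1 = 1*35 + 1 = 36, q_1 = 1*1 + 0 = 1.
  i=2: a_2=10, p_2 = 10*36 + 35 = 395, q_2 = 10*1 + 1 = 11.
  i=3: a_3=1, p_3 = 1*395 + 36 = 431, q_3 = 1*11 + 1 = 12.
Check: 431^2 - 1290*12^2 = 185761 - 185760 = 1, so (x, y) = (431, 12) solves the equation, and by the theorem it is the least positive solution.

(x, y) = (431, 12)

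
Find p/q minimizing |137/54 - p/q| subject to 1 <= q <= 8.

Expand x = 137/54 as a continued fraction with the Euclidean algorithm:
  137 = 2*54 + 29, so a_0 = 2.
  54 = 1*29 + 25, so a_1 = 1.
  29 = 1*25 + 4, so a_2 = 1.
  25 = 6*4 + 1, so a_3 = 6.
  4 = 4*1 + 0, so a_4 = 4.
so x = [2; 1, 1, 6, 4].
Convergents (p_i = a_i*p_{i-1} + p_{i-2}, q_i = a_i*q_{i-1} + q_{i-2} with p_{-2}=0, p_{-1}=1, q_{-2}=1, q_{-1}=0), until the denominator exceeds 8:
  i=0: a_0=2, p_0 = 2*1 + 0 = 2, q_0 = 2*0 + 1 = 1.
  i=1: a_1=1, p_1 = 1*2 + 1 = 3, q_1 = 1*1 + 0 = 1.
  i=2: a_2=1, p_2 = 1*3 + 2 = 5, q_2 = 1*1 + 1 = 2.
  i=3: a_3=6, p_3 = 6*5 + 3 = 33, q_3 = 6*2 + 1 = 13.
q_3 = 13 > 8, so the last convergent with denominator <= 8 is p_2/q_2 = 5/2.
The closest fraction with denominator <= 8 is either p_2/q_2 or the intermediate fraction (k*p_2 + p_1)/(k*q_2 + q_1) with the largest k >= 1 whose denominator stays <= 8; these approach x as k grows, and every other convergent or intermediate fraction in range is farther away.
Largest k: floor((8 - q_1)/q_2) = floor((8 - 1)/2) = 3.
That gives (3*5 + 3)/(3*2 + 1) = 18/7.
Compare the errors: |x - 5/2| = |137*2 - 5*54|/(54*2) = 4/108, and |x - 18/7| = |137*7 - 18*54|/(54*7) = 13/378.
Cross-multiplying, 13*108 = 1404 < 1512 = 4*378, so 13/378 is smaller: the intermediate fraction 18/7 is closer to x than 5/2.

18/7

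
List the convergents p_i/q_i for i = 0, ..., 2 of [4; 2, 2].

4/1, 9/2, 22/5

Using the convergent recurrence p_i = a_i*p_{i-1} + p_{i-2}, q_i = a_i*q_{i-1} + q_{i-2} with p_{-2}=0, p_{-1}=1, q_{-2}=1, q_{-1}=0:
  i=0: a_0=4, p_0 = 4*1 + 0 = 4, q_0 = 4*0 + 1 = 1.
  i=1: a_1=2, p_1 = 2*4 + 1 = 9, q_1 = 2*1 + 0 = 2.
  i=2: a_2=2, p_2 = 2*9 + 4 = 22, q_2 = 2*2 + 1 = 5.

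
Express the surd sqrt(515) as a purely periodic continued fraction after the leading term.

[22; (1, 2, 3, 1, 3, 1, 3, 2, 1, 44)]

Write x_i = (sqrt(515) + m_i)/d_i with (m_0, d_0) = (0, 1). a_0 = floor(sqrt(515)) = 22, since 22^2 = 484 <= 515 < 529 = 23^2.
Iterate m_{i+1} = d_i*a_i - m_i, d_{i+1} = (515 - m_{i+1}^2)/d_i, a_{i+1} = floor((a_0 + m_{i+1})/d_{i+1}):
  m_1 = 1*22 - 0 = 22, d_1 = (515 - 22^2)/1 = 31/1 = 31, a_1 = floor((22 + 22)/31) = 1.
  m_2 = 31*1 - 22 = 9, d_2 = (515 - 9^2)/31 = 434/31 = 14, a_2 = floor((22 + 9)/14) = 2.
  m_3 = 14*2 - 9 = 19, d_3 = (515 - 19^2)/14 = 154/14 = 11, a_3 = floor((22 + 19)/11) = 3.
  m_4 = 11*3 - 19 = 14, d_4 = (515 - 14^2)/11 = 319/11 = 29, a_4 = floor((22 + 14)/29) = 1.
  m_5 = 29*1 - 14 = 15, d_5 = (515 - 15^2)/29 = 290/29 = 10, a_5 = floor((22 + 15)/10) = 3.
  m_6 = 10*3 - 15 = 15, d_6 = (515 - 15^2)/10 = 290/10 = 29, a_6 = floor((22 + 15)/29) = 1.
  m_7 = 29*1 - 15 = 14, d_7 = (515 - 14^2)/29 = 319/29 = 11, a_7 = floor((22 + 14)/11) = 3.
  m_8 = 11*3 - 14 = 19, d_8 = (515 - 19^2)/11 = 154/11 = 14, a_8 = floor((22 + 19)/14) = 2.
  m_9 = 14*2 - 19 = 9, d_9 = (515 - 9^2)/14 = 434/14 = 31, a_9 = floor((22 + 9)/31) = 1.
  m_10 = 31*1 - 9 = 22, d_10 = (515 - 22^2)/31 = 31/31 = 1, a_10 = floor((22 + 22)/1) = 44.
  m_11 = 1*44 - 22 = 22, d_11 = (515 - 22^2)/1 = 31/1 = 31: (m_11, d_11) = (m_1, d_1) = (22, 31), so from here the quotients repeat a_1, ..., a_10; the period length is 10.
Hence the expansion of sqrt(515) is a_0 = 22 followed by the repeating block 1, 2, 3, 1, 3, 1, 3, 2, 1, 44 (period 10).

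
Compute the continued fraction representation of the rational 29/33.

Run the Euclidean algorithm on 29 and 33; the successive quotients are the partial quotients a_0, a_1, ... (each step inverts the fractional part left over by the previous one):
  29 = 0*33 + 29, so a_0 = 0.
  33 = 1*29 + 4, so a_1 = 1.
  29 = 7*4 + 1, so a_2 = 7.
  4 = 4*1 + 0, so a_3 = 4.
The remainder reaches 0 after 4 divisions, so the expansion has 4 partial quotients, read off in order.

[0; 1, 7, 4]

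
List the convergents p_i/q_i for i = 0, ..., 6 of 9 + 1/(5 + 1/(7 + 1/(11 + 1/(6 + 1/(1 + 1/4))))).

Using the convergent recurrence p_i = a_i*p_{i-1} + p_{i-2}, q_i = a_i*q_{i-1} + q_{i-2} with p_{-2}=0, p_{-1}=1, q_{-2}=1, q_{-1}=0:
  i=0: a_0=9, p_0 = 9*1 + 0 = 9, q_0 = 9*0 + 1 = 1.
  i=1: a_1=5, p_1 = 5*9 + 1 = 46, q_1 = 5*1 + 0 = 5.
  i=2: a_2=7, p_2 = 7*46 + 9 = 331, q_2 = 7*5 + 1 = 36.
  i=3: a_3=11, p_3 = 11*331 + 46 = 3687, q_3 = 11*36 + 5 = 401.
  i=4: a_4=6, p_4 = 6*3687 + 331 = 22453, q_4 = 6*401 + 36 = 2442.
  i=5: a_5=1, p_5 = 1*22453 + 3687 = 26140, q_5 = 1*2442 + 401 = 2843.
  i=6: a_6=4, p_6 = 4*26140 + 22453 = 127013, q_6 = 4*2843 + 2442 = 13814.

9/1, 46/5, 331/36, 3687/401, 22453/2442, 26140/2843, 127013/13814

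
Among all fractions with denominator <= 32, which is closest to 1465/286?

Expand x = 1465/286 as a continued fraction with the Euclidean algorithm:
  1465 = 5*286 + 35, so a_0 = 5.
  286 = 8*35 + 6, so a_1 = 8.
  35 = 5*6 + 5, so a_2 = 5.
  6 = 1*5 + 1, so a_3 = 1.
  5 = 5*1 + 0, so a_4 = 5.
so x = [5; 8, 5, 1, 5].
Convergents (p_i = a_i*p_{i-1} + p_{i-2}, q_i = a_i*q_{i-1} + q_{i-2} with p_{-2}=0, p_{-1}=1, q_{-2}=1, q_{-1}=0), until the denominator exceeds 32:
  i=0: a_0=5, p_0 = 5*1 + 0 = 5, q_0 = 5*0 + 1 = 1.
  i=1: a_1=8, p_1 = 8*5 + 1 = 41, q_1 = 8*1 + 0 = 8.
  i=2: a_2=5, p_2 = 5*41 + 5 = 210, q_2 = 5*8 + 1 = 41.
q_2 = 41 > 32, so the last convergent with denominator <= 32 is p_1/q_1 = 41/8.
The closest fraction with denominator <= 32 is either p_1/q_1 or the intermediate fraction (k*p_1 + p_0)/(k*q_1 + q_0) with the largest k >= 1 whose denominator stays <= 32; these approach x as k grows, and every other convergent or intermediate fraction in range is farther away.
Largest k: floor((32 - q_0)/q_1) = floor((32 - 1)/8) = 3.
That gives (3*41 + 5)/(3*8 + 1) = 128/25.
Compare the errors: |x - 41/8| = |1465*8 - 41*286|/(286*8) = 6/2288, and |x - 128/25| = |1465*25 - 128*286|/(286*25) = 17/7150.
Cross-multiplying, 17*2288 = 38896 < 42900 = 6*7150, so 17/7150 is smaller: the intermediate fraction 128/25 is closer to x than 41/8.

128/25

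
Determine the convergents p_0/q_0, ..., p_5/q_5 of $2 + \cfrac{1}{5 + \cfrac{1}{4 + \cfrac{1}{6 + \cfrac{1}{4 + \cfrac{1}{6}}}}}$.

Using the convergent recurrence p_i = a_i*p_{i-1} + p_{i-2}, q_i = a_i*q_{i-1} + q_{i-2} with p_{-2}=0, p_{-1}=1, q_{-2}=1, q_{-1}=0:
  i=0: a_0=2, p_0 = 2*1 + 0 = 2, q_0 = 2*0 + 1 = 1.
  i=1: a_1=5, p_1 = 5*2 + 1 = 11, q_1 = 5*1 + 0 = 5.
  i=2: a_2=4, p_2 = 4*11 + 2 = 46, q_2 = 4*5 + 1 = 21.
  i=3: a_3=6, p_3 = 6*46 + 11 = 287, q_3 = 6*21 + 5 = 131.
  i=4: a_4=4, p_4 = 4*287 + 46 = 1194, q_4 = 4*131 + 21 = 545.
  i=5: a_5=6, p_5 = 6*1194 + 287 = 7451, q_5 = 6*545 + 131 = 3401.

2/1, 11/5, 46/21, 287/131, 1194/545, 7451/3401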